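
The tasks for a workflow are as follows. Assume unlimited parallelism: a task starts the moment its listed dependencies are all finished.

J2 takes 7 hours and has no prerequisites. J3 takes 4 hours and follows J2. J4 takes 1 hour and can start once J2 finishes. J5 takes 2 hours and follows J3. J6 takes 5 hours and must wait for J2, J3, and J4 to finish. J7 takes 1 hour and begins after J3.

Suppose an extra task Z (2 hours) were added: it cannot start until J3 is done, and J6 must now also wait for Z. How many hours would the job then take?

18

Originally the job takes 16 hours.
With Z inserted, J6 now waits for max(J2, J3, J4, Z).
New critical path: J2→J3→Z→J6 = 7+4+2+5 = 18 ⇒ 18 hours.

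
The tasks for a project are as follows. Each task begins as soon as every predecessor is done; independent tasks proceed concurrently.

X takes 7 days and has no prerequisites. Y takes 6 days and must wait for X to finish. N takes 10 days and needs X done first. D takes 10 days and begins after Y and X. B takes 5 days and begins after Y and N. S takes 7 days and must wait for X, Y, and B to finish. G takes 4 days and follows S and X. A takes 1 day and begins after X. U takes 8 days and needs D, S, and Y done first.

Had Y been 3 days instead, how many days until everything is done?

Actual critical path: X→N→B→S→U = 7+10+5+7+8 = 37 ⇒ 37 days.
The longest path through Y is only 33 days, so Y has float 4.
That remains the longest chain; total 37 days.

37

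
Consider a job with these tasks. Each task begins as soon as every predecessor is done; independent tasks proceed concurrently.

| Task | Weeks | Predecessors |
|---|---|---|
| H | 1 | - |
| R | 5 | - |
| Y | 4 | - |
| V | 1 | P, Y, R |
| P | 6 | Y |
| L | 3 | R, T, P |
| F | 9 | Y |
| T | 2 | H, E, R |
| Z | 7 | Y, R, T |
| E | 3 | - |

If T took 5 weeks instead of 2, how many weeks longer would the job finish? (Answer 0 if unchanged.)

3

Critical path before the change: R→T→Z = 5+2+7 = 14 giving 14 weeks.
Since T is critical, the +3 change carries straight to that chain (now 17 weeks).
That remains the longest chain; total 17 weeks.
Change in finish: 17 − 14 = +3 weeks.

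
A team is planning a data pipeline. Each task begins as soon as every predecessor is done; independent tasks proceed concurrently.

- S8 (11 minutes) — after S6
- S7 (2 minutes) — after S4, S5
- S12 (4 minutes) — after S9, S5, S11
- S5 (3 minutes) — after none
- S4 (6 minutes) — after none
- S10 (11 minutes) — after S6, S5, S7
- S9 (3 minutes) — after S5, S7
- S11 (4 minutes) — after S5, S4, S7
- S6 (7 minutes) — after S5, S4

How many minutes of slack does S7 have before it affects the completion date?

5

S4→S6→S8 = 6+7+11 = 24 sets the makespan at 24 minutes.
The longest chain containing S7 totals 19 minutes.
Float = 24 − 19 = 5.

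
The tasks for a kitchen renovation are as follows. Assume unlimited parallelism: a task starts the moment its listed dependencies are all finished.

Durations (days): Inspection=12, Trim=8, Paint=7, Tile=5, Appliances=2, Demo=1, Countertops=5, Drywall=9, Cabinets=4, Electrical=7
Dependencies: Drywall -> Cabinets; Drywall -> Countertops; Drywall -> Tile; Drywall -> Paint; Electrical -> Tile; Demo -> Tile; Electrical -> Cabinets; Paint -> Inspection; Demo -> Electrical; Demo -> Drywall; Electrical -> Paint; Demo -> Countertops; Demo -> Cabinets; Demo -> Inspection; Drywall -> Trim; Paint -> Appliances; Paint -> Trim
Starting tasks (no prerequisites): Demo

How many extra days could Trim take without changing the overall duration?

4

Critical path: Demo→Drywall→Paint→Inspection = 1+9+7+12 = 29, so the finish is 29 days.
Longest path through Trim: 25 days (earliest finish 25, latest finish 29).
Slack of Trim = 21 − 17 = 4 days.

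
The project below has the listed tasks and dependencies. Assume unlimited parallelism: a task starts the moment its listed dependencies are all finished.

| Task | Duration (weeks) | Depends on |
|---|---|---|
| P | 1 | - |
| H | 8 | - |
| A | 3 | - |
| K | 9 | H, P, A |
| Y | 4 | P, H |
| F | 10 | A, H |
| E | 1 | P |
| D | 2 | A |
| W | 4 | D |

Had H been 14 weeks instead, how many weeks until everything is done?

Actual critical path: H→F = 8+10 = 18 ⇒ 18 weeks.
Since H is critical, the +6 change carries straight to that chain (now 24 weeks).
No other chain overtakes it, so the finish is 24 weeks.

24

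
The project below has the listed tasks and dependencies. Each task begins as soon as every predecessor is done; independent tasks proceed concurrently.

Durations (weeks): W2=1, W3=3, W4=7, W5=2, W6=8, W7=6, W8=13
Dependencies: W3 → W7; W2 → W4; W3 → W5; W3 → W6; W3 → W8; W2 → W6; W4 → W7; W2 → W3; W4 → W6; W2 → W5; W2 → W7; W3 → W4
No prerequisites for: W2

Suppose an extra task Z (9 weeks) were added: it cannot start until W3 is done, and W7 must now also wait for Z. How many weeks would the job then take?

Originally the job takes 19 weeks.
With Z inserted, W7 now waits for max(W3, W4, W2, Z).
New critical path: W2→W3→Z→W7 = 1+3+9+6 = 19 ⇒ 19 weeks.

19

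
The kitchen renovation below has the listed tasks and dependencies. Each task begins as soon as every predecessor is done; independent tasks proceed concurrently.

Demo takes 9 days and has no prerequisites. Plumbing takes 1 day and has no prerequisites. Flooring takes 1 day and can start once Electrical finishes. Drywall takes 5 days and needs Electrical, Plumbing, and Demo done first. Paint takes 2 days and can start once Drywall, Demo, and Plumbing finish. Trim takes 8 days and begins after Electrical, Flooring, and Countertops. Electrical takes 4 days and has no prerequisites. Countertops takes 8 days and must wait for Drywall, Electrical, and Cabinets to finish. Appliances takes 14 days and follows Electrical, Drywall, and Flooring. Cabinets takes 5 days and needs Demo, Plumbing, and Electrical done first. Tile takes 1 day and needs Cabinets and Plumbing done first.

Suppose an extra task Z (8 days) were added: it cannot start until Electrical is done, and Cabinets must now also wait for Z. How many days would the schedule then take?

Originally the schedule takes 30 days.
With Z inserted, Cabinets now waits for max(Demo, Plumbing, Electrical, Z).
New critical path: Electrical→Z→Cabinets→Countertops→Trim = 4+8+5+8+8 = 33 ⇒ 33 days.

33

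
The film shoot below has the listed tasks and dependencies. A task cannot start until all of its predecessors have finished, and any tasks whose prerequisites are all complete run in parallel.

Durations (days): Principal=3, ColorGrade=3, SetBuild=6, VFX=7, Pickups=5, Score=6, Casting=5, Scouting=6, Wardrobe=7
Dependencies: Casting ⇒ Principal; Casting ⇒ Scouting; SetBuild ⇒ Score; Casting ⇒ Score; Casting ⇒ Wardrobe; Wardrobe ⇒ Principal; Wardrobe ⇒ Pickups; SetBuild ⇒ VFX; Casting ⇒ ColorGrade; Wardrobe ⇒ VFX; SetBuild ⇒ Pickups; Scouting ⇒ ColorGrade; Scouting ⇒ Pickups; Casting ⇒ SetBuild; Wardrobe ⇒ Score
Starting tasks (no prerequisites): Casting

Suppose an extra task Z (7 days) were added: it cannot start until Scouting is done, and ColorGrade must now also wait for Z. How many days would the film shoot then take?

21

Originally the film shoot takes 19 days.
With Z inserted, ColorGrade now waits for max(Casting, Scouting, Z).
New critical path: Casting→Scouting→Z→ColorGrade = 5+6+7+3 = 21 ⇒ 21 days.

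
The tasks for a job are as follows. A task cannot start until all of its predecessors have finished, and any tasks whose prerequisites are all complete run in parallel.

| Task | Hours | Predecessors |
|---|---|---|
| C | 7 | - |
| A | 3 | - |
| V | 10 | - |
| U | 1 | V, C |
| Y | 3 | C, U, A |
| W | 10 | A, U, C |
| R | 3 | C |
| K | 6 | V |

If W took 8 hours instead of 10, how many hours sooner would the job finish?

Critical path before the change: V→U→W = 10+1+10 = 21 giving 21 hours.
W is on the critical path; changing it to 8 makes that path 19 hours.
That remains the longest chain; total 19 hours.
Change in finish: 19 − 21 = -2 hours.

2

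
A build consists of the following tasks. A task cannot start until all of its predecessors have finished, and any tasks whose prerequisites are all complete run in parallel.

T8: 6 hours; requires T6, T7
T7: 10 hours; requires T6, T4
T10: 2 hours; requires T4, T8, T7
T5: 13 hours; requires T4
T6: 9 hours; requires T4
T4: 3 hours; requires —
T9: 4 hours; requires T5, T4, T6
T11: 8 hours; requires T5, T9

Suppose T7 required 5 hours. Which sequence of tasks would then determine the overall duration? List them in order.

The binding path is T4→T6→T7→T8→T10 = 3+9+10+6+2 = 30; finish at 30 hours.
T7 lies on that path, so at 5 hours the path becomes 25 hours.
Now T4→T5→T9→T11 = 3+13+4+8 = 28 is longest, so the finish becomes 28 hours.

T4, T5, T9, T11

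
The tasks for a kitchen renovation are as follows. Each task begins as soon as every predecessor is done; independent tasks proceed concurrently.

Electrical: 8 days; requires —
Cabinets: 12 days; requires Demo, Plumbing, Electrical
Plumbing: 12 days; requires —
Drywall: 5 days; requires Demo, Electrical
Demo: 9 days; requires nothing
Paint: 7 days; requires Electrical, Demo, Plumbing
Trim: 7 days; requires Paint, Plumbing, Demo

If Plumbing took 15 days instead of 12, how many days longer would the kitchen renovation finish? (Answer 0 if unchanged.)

3

The binding path is Plumbing→Paint→Trim = 12+7+7 = 26; finish at 26 days.
Since Plumbing is critical, the +3 change carries straight to that chain (now 29 days).
That remains the longest chain; total 29 days.
Change in finish: 29 − 26 = +3 days.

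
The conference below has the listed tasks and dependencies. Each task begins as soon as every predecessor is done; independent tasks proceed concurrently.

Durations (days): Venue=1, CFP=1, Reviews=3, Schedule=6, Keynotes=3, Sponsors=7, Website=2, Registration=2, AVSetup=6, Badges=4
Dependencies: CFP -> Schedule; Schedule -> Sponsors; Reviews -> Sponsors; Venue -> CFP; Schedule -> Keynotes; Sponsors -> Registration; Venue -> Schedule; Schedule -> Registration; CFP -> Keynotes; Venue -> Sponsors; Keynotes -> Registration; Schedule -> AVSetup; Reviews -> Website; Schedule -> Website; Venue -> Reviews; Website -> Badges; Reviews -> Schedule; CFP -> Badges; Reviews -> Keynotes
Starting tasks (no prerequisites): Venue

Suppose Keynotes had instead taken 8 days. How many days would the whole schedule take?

20

As given, the longest chain is Venue→Reviews→Schedule→Sponsors→Registration = 1+3+6+7+2 = 19, so the finish is 19 days.
Keynotes is off the critical path — its longest chain is 15 days, giving 4 of slack.
New critical path: Venue→Reviews→Schedule→Keynotes→Registration = 1+3+6+8+2 = 20 ⇒ 20 days.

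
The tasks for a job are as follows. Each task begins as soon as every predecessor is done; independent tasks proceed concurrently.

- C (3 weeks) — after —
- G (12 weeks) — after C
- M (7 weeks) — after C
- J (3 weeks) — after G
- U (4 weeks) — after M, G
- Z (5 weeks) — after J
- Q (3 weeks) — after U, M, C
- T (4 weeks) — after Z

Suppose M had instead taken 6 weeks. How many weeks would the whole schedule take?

27

Actual critical path: C→G→J→Z→T = 3+12+3+5+4 = 27 ⇒ 27 weeks.
M has 10 weeks of float (longest path through it is 17).
The critical path is still C→G→J→Z→T; finish is now 27 weeks.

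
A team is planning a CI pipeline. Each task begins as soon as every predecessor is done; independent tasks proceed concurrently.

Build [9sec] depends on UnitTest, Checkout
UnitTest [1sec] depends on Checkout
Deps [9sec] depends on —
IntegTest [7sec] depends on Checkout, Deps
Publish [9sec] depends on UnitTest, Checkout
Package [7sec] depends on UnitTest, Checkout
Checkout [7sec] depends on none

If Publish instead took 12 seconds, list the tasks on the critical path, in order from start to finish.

As given, the longest chain is Checkout→UnitTest→Publish = 7+1+9 = 17, so the finish is 17 seconds.
Publish lies on that path, so at 12 seconds the path becomes 20 seconds.
The critical path is still Checkout→UnitTest→Publish; finish is now 20 seconds.

Checkout, UnitTest, Publish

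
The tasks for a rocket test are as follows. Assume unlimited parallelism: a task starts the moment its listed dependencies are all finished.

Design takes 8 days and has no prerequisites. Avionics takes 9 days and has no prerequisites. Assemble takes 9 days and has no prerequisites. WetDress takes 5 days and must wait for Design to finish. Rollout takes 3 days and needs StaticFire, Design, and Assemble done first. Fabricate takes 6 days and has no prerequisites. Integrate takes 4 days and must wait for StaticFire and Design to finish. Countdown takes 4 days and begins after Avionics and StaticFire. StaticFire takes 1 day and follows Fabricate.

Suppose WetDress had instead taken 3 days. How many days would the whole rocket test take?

13

Baseline: Design→WetDress = 8+5 = 13 → 13 days.
WetDress lies on that path, so at 3 days the path becomes 11 days.
The binding chain switches to Avionics→Countdown = 9+4 = 13; finish 13 days.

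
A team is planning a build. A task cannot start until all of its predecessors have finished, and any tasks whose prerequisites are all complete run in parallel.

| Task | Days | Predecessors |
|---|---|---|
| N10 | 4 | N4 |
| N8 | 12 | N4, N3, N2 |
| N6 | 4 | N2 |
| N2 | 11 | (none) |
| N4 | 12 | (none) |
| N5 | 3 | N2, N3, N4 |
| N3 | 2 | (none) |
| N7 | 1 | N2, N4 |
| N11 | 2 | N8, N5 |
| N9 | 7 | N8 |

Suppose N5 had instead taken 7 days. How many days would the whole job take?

Baseline: N4→N8→N9 = 12+12+7 = 31 → 31 days.
N5 is off the critical path — its longest chain is 17 days, giving 14 of slack.
The critical path is still N4→N8→N9; finish is now 31 days.

31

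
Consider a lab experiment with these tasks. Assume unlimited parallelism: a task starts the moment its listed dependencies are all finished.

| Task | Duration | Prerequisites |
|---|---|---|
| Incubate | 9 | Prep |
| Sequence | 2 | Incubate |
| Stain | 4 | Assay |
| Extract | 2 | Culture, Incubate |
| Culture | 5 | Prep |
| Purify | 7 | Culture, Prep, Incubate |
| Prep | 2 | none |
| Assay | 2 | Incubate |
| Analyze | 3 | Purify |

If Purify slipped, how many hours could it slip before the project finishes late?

0

Critical path: Prep→Incubate→Purify→Analyze = 2+9+7+3 = 21, so the finish is 21 hours.
The longest chain containing Purify totals 21 hours.
Slack of Purify = 11 − 11 = 0 hours.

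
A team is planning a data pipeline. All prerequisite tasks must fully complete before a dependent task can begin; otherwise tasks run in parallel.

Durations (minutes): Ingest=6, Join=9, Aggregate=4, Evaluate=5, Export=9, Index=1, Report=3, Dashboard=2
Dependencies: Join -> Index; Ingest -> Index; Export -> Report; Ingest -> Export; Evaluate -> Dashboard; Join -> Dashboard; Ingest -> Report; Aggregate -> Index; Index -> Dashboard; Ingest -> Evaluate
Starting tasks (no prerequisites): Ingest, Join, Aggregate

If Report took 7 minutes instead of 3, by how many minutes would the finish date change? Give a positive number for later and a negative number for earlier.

4

As given, the longest chain is Ingest→Export→Report = 6+9+3 = 18, so the finish is 18 minutes.
Since Report is critical, the +4 change carries straight to that chain (now 22 minutes).
That remains the longest chain; total 22 minutes.
Change in finish: 22 − 18 = +4 minutes.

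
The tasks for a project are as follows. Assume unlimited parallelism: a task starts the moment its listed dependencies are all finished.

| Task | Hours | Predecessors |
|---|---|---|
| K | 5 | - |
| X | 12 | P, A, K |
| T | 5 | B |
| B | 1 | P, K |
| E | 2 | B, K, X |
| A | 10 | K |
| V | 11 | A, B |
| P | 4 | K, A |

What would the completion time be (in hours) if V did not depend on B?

33

With the dependency in place, K→A→P→X→E = 5+10+4+12+2 = 33 sets the finish at 33 hours.
Without B→V, V's earliest start moves from 20 to 15.
The longest chain is now K→A→P→X→E = 5+10+4+12+2 = 33, so the job takes 33 hours.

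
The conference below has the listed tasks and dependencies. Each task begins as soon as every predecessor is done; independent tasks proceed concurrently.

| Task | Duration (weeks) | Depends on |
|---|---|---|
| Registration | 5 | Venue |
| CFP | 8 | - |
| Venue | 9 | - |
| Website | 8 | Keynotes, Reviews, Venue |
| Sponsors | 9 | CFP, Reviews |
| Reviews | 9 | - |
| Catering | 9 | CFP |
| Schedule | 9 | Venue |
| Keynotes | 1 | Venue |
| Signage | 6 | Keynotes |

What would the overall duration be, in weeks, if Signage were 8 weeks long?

18

Critical path before the change: Venue→Schedule = 9+9 = 18 giving 18 weeks.
Signage is off the critical path — its longest chain is 16 weeks, giving 2 of slack.
The critical path is still Venue→Schedule; finish is now 18 weeks.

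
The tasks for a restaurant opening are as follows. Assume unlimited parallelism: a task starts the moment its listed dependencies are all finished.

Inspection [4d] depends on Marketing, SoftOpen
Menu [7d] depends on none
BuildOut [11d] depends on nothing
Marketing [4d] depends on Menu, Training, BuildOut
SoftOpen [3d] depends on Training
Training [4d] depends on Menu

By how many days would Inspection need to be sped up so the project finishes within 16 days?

3

Current finish: 19 days; target: 16.
Inspection is on every critical path, so each day cut from Inspection cuts the finish by one (this holds down to a finish of 16).
Need 19 − 16 = 3 days off Inspection → Inspection becomes 1 day, finish becomes 16.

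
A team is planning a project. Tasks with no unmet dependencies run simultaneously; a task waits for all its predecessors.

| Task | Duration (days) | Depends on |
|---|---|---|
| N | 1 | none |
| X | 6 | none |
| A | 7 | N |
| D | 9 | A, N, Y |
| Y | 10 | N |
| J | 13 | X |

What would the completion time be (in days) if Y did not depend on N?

19

With the dependency in place, N→Y→D = 1+10+9 = 20 sets the finish at 20 days.
Without N→Y, Y's earliest start moves from 1 to 0.
New critical path: X→J = 6+13 = 19 ⇒ 19 days.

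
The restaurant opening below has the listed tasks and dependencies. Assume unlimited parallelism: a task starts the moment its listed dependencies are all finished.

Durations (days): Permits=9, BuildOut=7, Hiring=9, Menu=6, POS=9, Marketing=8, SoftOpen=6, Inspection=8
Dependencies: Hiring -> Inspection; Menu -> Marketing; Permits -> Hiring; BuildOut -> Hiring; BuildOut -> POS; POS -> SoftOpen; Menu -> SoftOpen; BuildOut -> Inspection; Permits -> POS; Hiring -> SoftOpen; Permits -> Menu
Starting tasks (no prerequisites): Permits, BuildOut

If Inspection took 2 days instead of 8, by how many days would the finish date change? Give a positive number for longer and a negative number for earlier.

-2

Baseline: Permits→Hiring→Inspection = 9+9+8 = 26 → 26 days.
Since Inspection is critical, the -6 change carries straight to that chain (now 20 days).
New critical path: Permits→Hiring→SoftOpen = 9+9+6 = 24 ⇒ 24 days.
Change in finish: 24 − 26 = -2 days.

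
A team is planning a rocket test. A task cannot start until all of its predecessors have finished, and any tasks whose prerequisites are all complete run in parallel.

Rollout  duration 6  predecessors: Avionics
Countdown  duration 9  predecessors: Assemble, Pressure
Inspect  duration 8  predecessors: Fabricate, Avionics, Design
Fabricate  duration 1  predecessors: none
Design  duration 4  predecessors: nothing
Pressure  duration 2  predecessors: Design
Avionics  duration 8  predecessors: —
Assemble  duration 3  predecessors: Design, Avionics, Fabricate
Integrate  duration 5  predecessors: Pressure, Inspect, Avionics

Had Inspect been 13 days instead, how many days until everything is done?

26

As given, the longest chain is Avionics→Inspect→Integrate = 8+8+5 = 21, so the finish is 21 days.
Since Inspect is critical, the +5 change carries straight to that chain (now 26 days).
That remains the longest chain; total 26 days.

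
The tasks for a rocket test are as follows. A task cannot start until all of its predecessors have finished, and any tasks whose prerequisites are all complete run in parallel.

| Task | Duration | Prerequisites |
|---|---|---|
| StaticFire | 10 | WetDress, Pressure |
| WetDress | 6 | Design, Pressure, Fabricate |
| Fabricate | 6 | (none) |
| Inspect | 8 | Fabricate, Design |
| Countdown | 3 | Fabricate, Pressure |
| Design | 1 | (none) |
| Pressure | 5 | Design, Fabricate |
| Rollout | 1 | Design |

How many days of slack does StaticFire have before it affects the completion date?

The longest chain is Fabricate→Pressure→WetDress→StaticFire = 6+5+6+10 = 27; overall finish 27 days.
The longest chain containing StaticFire totals 27 days.
Float = 27 − 27 = 0.

0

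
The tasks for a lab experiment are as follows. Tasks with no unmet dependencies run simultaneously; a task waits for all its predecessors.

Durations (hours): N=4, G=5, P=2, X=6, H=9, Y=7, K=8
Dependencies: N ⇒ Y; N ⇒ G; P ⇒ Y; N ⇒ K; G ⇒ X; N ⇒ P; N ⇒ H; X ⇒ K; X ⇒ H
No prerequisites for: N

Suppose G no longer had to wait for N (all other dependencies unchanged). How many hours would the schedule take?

With the dependency in place, N→G→X→H = 4+5+6+9 = 24 sets the finish at 24 hours.
Without N→G, G's earliest start moves from 4 to 0.
The longest chain is now G→X→H = 5+6+9 = 20, so the schedule takes 20 hours.

20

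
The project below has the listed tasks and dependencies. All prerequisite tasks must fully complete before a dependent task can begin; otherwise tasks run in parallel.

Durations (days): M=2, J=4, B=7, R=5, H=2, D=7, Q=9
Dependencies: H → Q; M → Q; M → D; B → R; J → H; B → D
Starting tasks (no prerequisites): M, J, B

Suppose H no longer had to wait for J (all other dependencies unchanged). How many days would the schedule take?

14

With the dependency in place, J→H→Q = 4+2+9 = 15 sets the finish at 15 days.
Without J→H, H's earliest start moves from 4 to 0.
After: B→D = 7+7 = 14 → 14 days.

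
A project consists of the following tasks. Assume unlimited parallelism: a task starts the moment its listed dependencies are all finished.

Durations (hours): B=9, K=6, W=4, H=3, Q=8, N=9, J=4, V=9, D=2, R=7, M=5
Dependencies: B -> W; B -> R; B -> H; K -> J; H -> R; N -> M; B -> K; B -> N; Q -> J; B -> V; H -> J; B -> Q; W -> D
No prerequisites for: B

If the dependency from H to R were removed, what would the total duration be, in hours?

Original critical path: B→N→M = 9+9+5 = 23 ⇒ 23 hours.
Without H→R, R's earliest start moves from 12 to 9.
New critical path: B→N→M = 9+9+5 = 23 ⇒ 23 hours.

23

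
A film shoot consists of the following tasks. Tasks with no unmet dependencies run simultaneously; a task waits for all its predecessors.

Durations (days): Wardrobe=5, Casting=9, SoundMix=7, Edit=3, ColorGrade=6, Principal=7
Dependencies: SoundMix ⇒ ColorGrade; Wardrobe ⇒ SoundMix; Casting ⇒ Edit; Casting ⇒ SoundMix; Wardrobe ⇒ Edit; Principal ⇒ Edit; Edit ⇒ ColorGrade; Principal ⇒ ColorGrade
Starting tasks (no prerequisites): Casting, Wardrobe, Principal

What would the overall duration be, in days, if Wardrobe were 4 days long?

Critical path before the change: Casting→SoundMix→ColorGrade = 9+7+6 = 22 giving 22 days.
The longest path through Wardrobe is only 18 days, so Wardrobe has float 4.
That remains the longest chain; total 22 days.

22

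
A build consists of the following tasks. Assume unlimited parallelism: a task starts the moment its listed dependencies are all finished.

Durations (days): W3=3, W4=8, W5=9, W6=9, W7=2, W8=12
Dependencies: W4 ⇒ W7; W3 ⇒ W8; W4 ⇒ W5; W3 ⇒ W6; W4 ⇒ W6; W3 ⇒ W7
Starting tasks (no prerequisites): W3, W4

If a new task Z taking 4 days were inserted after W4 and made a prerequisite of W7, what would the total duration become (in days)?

Originally the build takes 17 days.
With Z inserted, W7 now waits for max(W4, W3, Z).
New critical path: W4→W5 = 8+9 = 17 ⇒ 17 days.

17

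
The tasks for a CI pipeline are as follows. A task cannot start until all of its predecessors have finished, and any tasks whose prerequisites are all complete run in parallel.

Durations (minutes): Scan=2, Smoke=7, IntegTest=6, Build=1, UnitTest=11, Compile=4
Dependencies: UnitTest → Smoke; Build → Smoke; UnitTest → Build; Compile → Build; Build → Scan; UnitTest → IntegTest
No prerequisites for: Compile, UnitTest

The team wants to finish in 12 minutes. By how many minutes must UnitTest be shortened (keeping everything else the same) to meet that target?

Current finish: 19 minutes; target: 12.
UnitTest is on every critical path, so each minute cut from UnitTest cuts the finish by one (this holds down to a finish of 12).
Need 19 − 12 = 7 minutes off UnitTest → UnitTest becomes 4 minutes, finish becomes 12.

7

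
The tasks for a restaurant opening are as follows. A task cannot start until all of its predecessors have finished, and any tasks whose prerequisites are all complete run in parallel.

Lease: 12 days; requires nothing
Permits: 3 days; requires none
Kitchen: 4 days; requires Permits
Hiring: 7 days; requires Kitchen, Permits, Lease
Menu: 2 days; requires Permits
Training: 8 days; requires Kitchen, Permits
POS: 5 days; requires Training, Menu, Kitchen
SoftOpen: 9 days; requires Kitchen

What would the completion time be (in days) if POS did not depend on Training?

Original critical path: Permits→Kitchen→Training→POS = 3+4+8+5 = 20 ⇒ 20 days.
Without Training→POS, POS's earliest start moves from 15 to 7.
New critical path: Lease→Hiring = 12+7 = 19 ⇒ 19 days.

19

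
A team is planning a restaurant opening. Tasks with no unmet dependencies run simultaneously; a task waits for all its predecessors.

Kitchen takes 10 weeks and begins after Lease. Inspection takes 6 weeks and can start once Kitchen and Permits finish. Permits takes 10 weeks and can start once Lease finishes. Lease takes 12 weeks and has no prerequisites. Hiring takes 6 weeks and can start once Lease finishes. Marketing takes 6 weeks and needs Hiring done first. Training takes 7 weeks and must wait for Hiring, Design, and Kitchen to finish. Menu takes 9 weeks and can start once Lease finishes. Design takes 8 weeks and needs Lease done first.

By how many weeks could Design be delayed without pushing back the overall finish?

2

The longest chain is Lease→Kitchen→Training = 12+10+7 = 29; overall finish 29 weeks.
Design finishes as early as 20 and must finish by 22.
So Design can slip 22 − 20 = 2 weeks.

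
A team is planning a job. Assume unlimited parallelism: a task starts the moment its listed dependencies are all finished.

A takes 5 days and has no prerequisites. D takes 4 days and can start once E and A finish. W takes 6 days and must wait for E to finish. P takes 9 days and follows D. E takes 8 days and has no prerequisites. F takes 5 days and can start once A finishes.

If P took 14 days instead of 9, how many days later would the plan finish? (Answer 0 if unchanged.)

As given, the longest chain is E→D→P = 8+4+9 = 21, so the finish is 21 days.
P lies on that path, so at 14 days the path becomes 26 days.
No other chain overtakes it, so the finish is 26 days.
Change in finish: 26 − 21 = +5 days.

5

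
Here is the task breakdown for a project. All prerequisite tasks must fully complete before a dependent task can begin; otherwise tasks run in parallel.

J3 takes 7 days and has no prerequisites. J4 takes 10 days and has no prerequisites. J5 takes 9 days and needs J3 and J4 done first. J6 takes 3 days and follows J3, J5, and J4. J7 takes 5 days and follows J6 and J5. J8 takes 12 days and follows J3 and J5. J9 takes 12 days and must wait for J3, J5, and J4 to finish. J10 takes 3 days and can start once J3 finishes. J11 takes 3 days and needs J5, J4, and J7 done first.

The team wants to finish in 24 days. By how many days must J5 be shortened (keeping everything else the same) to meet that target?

Current finish: 31 days; target: 24.
J5 is on every critical path, so each day cut from J5 cuts the finish by one (this holds down to a finish of 23).
Need 31 − 24 = 7 days off J5 → J5 becomes 2 days, finish becomes 24.

7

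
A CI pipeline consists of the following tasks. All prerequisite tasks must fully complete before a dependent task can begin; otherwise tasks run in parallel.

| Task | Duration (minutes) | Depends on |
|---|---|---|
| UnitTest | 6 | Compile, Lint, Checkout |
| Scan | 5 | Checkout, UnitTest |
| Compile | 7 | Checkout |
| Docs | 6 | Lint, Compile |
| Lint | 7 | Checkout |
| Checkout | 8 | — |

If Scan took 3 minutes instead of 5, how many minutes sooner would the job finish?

2

Baseline: Checkout→Compile→UnitTest→Scan = 8+7+6+5 = 26 → 26 minutes.
Scan lies on that path, so at 3 minutes the path becomes 24 minutes.
No other chain overtakes it, so the finish is 24 minutes.
Change in finish: 24 − 26 = -2 minutes.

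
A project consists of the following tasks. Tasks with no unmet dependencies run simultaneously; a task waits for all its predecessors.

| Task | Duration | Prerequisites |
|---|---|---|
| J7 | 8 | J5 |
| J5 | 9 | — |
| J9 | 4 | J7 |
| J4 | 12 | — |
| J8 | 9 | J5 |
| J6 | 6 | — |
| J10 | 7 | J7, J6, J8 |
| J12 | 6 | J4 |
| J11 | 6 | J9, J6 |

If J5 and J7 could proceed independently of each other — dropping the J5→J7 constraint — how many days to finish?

Original critical path: J5→J7→J9→J11 = 9+8+4+6 = 27 ⇒ 27 days.
Without J5→J7, J7's earliest start moves from 9 to 0.
After: J5→J8→J10 = 9+9+7 = 25 → 25 days.

25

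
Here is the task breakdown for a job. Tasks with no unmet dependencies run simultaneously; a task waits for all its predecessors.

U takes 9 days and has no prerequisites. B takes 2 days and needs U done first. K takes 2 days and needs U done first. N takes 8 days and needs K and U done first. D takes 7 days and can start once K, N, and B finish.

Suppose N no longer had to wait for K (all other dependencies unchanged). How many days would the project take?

24

Original critical path: U→K→N→D = 9+2+8+7 = 26 ⇒ 26 days.
Without K→N, N's earliest start moves from 11 to 9.
After: U→N→D = 9+8+7 = 24 → 24 days.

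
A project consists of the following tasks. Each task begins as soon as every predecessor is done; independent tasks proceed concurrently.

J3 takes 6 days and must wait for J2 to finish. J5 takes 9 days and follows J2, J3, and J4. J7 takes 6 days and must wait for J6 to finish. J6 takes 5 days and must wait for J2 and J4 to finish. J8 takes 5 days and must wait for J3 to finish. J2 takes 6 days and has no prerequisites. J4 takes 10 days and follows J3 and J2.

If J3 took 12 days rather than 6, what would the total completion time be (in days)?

39

The binding path is J2→J3→J4→J6→J7 = 6+6+10+5+6 = 33; finish at 33 days.
J3 lies on that path, so at 12 days the path becomes 39 days.
That remains the longest chain; total 39 days.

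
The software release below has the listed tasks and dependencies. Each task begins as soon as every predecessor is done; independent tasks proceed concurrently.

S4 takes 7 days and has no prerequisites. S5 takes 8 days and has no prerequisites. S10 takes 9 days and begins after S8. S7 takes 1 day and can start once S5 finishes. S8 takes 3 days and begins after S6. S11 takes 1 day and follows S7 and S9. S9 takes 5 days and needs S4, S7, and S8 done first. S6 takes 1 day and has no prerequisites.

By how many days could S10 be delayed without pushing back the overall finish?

S5→S7→S9→S11 = 8+1+5+1 = 15 sets the makespan at 15 days.
The longest chain containing S10 totals 13 days.
Slack of S10 = 6 − 4 = 2 days.

2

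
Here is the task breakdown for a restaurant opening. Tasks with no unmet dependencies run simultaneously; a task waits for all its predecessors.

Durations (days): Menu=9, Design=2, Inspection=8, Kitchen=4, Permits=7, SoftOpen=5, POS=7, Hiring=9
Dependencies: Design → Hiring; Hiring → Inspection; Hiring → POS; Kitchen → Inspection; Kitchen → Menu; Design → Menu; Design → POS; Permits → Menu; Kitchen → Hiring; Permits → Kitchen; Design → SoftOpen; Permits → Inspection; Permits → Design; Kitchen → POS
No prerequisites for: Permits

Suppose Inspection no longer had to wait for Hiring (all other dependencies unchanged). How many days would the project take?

Original critical path: Permits→Kitchen→Hiring→Inspection = 7+4+9+8 = 28 ⇒ 28 days.
Without Hiring→Inspection, Inspection's earliest start moves from 20 to 11.
New critical path: Permits→Kitchen→Hiring→POS = 7+4+9+7 = 27 ⇒ 27 days.

27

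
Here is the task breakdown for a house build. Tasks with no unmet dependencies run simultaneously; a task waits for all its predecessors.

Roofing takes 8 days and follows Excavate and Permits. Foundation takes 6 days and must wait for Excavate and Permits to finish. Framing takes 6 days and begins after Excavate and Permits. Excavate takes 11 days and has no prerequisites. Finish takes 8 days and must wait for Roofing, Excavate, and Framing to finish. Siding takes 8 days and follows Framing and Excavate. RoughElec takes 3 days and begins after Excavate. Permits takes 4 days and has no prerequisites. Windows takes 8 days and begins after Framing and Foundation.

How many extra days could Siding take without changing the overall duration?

The longest chain is Excavate→Roofing→Finish = 11+8+8 = 27; overall finish 27 days.
Longest path through Siding: 25 days (earliest finish 25, latest finish 27).
Float = 27 − 25 = 2.

2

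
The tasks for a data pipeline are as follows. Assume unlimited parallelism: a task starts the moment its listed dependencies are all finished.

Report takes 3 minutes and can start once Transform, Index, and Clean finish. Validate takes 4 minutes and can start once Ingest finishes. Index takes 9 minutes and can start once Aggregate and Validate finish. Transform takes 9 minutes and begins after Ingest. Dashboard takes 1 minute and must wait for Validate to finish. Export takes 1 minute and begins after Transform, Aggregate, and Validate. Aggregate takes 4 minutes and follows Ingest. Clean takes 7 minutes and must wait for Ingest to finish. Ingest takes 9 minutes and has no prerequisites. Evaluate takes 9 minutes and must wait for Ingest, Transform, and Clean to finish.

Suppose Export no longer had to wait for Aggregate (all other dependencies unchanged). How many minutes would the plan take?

27

Original critical path: Ingest→Transform→Evaluate = 9+9+9 = 27 ⇒ 27 minutes.
Dropping Aggregate→Export doesn't change Export's earliest start (18); another predecessor still binds.
The longest chain is now Ingest→Transform→Evaluate = 9+9+9 = 27, so the plan takes 27 minutes.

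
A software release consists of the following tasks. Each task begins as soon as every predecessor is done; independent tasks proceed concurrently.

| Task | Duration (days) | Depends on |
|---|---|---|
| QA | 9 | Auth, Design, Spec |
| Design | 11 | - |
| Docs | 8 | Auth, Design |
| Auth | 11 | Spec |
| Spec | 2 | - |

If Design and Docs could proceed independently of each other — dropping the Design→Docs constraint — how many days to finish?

With the dependency in place, Spec→Auth→QA = 2+11+9 = 22 sets the finish at 22 days.
Dropping Design→Docs doesn't change Docs's earliest start (13); another predecessor still binds.
The longest chain is now Spec→Auth→QA = 2+11+9 = 22, so the plan takes 22 days.

22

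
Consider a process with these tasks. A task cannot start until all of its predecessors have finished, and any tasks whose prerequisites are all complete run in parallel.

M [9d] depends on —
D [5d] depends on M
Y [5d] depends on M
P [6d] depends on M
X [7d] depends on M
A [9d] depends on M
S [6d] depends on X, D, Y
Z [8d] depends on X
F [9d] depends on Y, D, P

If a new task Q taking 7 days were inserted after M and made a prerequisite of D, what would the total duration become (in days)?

30

Originally the project takes 24 days.
With Q inserted, D now waits for max(M, Q).
New critical path: M→Q→D→F = 9+7+5+9 = 30 ⇒ 30 days.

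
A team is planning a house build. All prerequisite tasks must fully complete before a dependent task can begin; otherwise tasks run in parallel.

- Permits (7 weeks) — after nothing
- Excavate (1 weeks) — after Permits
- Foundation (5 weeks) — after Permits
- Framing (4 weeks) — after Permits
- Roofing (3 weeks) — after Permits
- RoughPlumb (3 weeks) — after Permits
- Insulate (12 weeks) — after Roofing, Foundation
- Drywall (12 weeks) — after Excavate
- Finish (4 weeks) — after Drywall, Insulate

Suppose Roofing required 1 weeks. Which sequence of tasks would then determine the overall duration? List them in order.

Permits, Foundation, Insulate, Finish

Actual critical path: Permits→Foundation→Insulate→Finish = 7+5+12+4 = 28 ⇒ 28 weeks.
Roofing has 2 weeks of float (longest path through it is 26).
No other chain overtakes it, so the finish is 28 weeks.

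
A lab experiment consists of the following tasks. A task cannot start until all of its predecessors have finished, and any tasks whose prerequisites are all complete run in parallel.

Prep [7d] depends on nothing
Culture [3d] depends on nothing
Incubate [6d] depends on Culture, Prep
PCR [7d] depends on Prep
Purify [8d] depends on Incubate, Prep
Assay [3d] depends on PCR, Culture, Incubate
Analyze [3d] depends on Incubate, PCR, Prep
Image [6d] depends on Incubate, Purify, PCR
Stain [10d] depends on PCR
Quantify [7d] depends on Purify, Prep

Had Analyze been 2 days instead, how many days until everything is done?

28

As given, the longest chain is Prep→Incubate→Purify→Quantify = 7+6+8+7 = 28, so the finish is 28 days.
The longest path through Analyze is only 17 days, so Analyze has float 11.
No other chain overtakes it, so the finish is 28 days.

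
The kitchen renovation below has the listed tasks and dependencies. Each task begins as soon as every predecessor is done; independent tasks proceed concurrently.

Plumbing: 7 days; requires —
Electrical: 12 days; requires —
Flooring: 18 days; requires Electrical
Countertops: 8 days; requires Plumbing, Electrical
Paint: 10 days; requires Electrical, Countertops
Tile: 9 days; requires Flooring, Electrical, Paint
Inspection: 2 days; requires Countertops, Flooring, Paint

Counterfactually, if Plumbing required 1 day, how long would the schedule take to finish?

39

Actual critical path: Electrical→Flooring→Tile = 12+18+9 = 39 ⇒ 39 days.
Plumbing has 5 days of float (longest path through it is 34).
No other chain overtakes it, so the finish is 39 days.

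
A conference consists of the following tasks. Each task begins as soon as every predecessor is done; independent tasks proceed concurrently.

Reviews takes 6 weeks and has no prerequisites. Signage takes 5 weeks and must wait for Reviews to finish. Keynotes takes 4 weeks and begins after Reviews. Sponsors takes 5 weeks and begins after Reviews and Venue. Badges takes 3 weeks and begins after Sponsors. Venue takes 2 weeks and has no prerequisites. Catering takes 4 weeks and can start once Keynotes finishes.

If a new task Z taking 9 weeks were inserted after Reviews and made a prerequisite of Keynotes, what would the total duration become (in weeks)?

23

Originally the project takes 14 weeks.
With Z inserted, Keynotes now waits for max(Reviews, Z).
New critical path: Reviews→Z→Keynotes→Catering = 6+9+4+4 = 23 ⇒ 23 weeks.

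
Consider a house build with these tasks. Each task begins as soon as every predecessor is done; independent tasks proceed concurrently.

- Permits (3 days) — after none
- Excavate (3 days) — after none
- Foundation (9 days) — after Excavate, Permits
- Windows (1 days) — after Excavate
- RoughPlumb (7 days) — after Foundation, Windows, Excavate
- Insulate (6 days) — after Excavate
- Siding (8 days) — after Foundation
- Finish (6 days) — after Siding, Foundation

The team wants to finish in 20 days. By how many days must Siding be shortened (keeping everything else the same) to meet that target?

Current finish: 26 days; target: 20.
Siding is on every critical path, so each day cut from Siding cuts the finish by one (this holds down to a finish of 19).
Need 26 − 20 = 6 days off Siding → Siding becomes 2 days, finish becomes 20.

6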